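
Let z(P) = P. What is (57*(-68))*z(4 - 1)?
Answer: -11628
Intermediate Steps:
(57*(-68))*z(4 - 1) = (57*(-68))*(4 - 1) = -3876*3 = -11628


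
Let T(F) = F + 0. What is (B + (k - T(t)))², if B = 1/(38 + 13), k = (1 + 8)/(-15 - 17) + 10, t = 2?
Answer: 159491641/2663424 ≈ 59.882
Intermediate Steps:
T(F) = F
k = 311/32 (k = 9/(-32) + 10 = 9*(-1/32) + 10 = -9/32 + 10 = 311/32 ≈ 9.7188)
B = 1/51 ≈ 0.019608
(B + (k - T(t)))² = (1/51 + (311/32 - 1*2))² = (1/51 + (311/32 - 2))² = (1/51 + 247/32)² = (12629/1632)² = 159491641/2663424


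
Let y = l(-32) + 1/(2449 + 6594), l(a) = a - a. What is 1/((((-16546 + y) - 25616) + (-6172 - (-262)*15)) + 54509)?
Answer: 9043/91379516 ≈ 9.8961e-5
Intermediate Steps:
l(a) = 0
y = 1/9043 (y = 0 + 1/(2449 + 6594) = 0 + 1/9043 = 1/9043 ≈ 0.00011058)
1/((((-16546 + y) - 25616) + (-6172 - (-262)*15)) + 54509) = 1/((((-16546 + 1/9043) - 25616) + (-6172 - (-262)*15)) + 54509) = 1/(((-149625477/9043 - 25616) + (-6172 - 1*(-3930))) + 54509) = 1/((-381270965/9043 + (-6172 + 3930)) + 54509) = 1/((-381270965/9043 - 2242) + 54509) = 1/(-401545371/9043 + 54509) = 1/(91379516/9043) = 9043/91379516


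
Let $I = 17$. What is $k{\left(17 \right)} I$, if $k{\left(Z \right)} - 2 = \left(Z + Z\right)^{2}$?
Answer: $19686$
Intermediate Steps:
$k{\left(Z \right)} = 2 + 4 Z^{2}$ ($k{\left(Z \right)} = 2 + \left(Z + Z\right)^{2} = 2 + \left(2 Z\right)^{2} = 2 + 4 Z^{2}$)
$k{\left(17 \right)} I = \left(2 + 4 \cdot 17^{2}\right) 17 = \left(2 + 4 \cdot 289\right) 17 = \left(2 + 1156\right) 17 = 1158 \cdot 17 = 19686$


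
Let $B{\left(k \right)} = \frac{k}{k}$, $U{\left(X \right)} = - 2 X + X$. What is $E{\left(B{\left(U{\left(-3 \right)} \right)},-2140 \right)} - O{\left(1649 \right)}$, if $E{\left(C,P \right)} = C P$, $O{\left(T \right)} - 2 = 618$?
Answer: $-2760$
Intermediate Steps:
$O{\left(T \right)} = 620$ ($O{\left(T \right)} = 2 + 618 = 620$)
$U{\left(X \right)} = - X$
$B{\left(k \right)} = 1$
$E{\left(B{\left(U{\left(-3 \right)} \right)},-2140 \right)} - O{\left(1649 \right)} = 1 \left(-2140\right) - 620 = -2140 - 620 = -2760$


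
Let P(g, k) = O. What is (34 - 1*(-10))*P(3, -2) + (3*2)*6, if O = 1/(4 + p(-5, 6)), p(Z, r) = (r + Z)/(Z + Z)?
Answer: 1844/39 ≈ 47.282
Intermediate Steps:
p(Z, r) = (Z + r)/(2*Z) (p(Z, r) = (Z + r)/((2*Z)) = (Z + r)*(1/(2*Z)) = (Z + r)/(2*Z))
O = 10/39 (O = 1/(4 + (½)*(-5 + 6)/(-5)) = 1/(4 + (½)*(-⅕)*1) = 1/(4 - ⅒) = 1/(39/10) = 10/39 ≈ 0.25641)
P(g, k) = 10/39
(34 - 1*(-10))*P(3, -2) + (3*2)*6 = (34 - 1*(-10))*(10/39) + (3*2)*6 = (34 + 10)*(10/39) + 6*6 = 44*(10/39) + 36 = 440/39 + 36 = 1844/39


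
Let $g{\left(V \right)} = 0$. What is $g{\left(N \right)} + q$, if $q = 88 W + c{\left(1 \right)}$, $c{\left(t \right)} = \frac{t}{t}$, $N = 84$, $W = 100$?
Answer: $8801$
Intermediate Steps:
$c{\left(t \right)} = 1$
$q = 8801$ ($q = 88 \cdot 100 + 1 = 8800 + 1 = 8801$)
$g{\left(N \right)} + q = 0 + 8801 = 8801$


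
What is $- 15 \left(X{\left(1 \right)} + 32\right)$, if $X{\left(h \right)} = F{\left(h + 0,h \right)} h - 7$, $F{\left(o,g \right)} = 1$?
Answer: $-390$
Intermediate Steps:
$X{\left(h \right)} = -7 + h$ ($X{\left(h \right)} = 1 h - 7 = h - 7 = -7 + h$)
$- 15 \left(X{\left(1 \right)} + 32\right) = - 15 \left(\left(-7 + 1\right) + 32\right) = - 15 \left(-6 + 32\right) = \left(-15\right) 26 = -390$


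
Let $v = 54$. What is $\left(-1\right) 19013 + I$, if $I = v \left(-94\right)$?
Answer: $-24089$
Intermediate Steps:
$I = -5076$ ($I = 54 \left(-94\right) = -5076$)
$\left(-1\right) 19013 + I = \left(-1\right) 19013 - 5076 = -19013 - 5076 = -24089$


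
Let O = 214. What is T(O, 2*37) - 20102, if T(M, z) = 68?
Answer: -20034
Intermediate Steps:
T(O, 2*37) - 20102 = 68 - 20102 = -20034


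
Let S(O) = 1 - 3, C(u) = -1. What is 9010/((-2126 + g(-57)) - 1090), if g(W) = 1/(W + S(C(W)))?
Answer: -106318/37949 ≈ -2.8016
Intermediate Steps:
S(O) = -2
g(W) = 1/(-2 + W) (g(W) = 1/(W - 2) = 1/(-2 + W))
9010/((-2126 + g(-57)) - 1090) = 9010/((-2126 + 1/(-2 - 57)) - 1090) = 9010/((-2126 + 1/(-59)) - 1090) = 9010/((-2126 - 1/59) - 1090) = 9010/(-125435/59 - 1090) = 9010/(-189745/59) = 9010*(-59/189745) = -106318/37949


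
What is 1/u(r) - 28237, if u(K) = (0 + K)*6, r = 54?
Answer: -9148787/324 ≈ -28237.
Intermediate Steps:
u(K) = 6*K (u(K) = K*6 = 6*K)
1/u(r) - 28237 = 1/(6*54) - 28237 = 1/324 - 28237 = -9148787/324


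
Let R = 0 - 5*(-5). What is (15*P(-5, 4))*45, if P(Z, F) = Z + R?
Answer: 13500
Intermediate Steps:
R = 25 (R = 0 + 25 = 25)
P(Z, F) = 25 + Z (P(Z, F) = Z + 25 = 25 + Z)
(15*P(-5, 4))*45 = (15*(25 - 5))*45 = (15*20)*45 = 300*45 = 13500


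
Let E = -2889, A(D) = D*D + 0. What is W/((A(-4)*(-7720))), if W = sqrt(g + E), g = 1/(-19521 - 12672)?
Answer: -I*sqrt(6789407194)/189356160 ≈ -0.00043515*I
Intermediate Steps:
g = -1/32193 (g = 1/(-32193) = -1/32193 ≈ -3.1063e-5)
A(D) = D**2 (A(D) = D**2 + 0 = D**2)
W = I*sqrt(6789407194)/1533 (W = sqrt(-1/32193 - 2889) = sqrt(-93005578/32193) = I*sqrt(6789407194)/1533 ≈ 53.749*I)
W/((A(-4)*(-7720))) = (I*sqrt(6789407194)/1533)/(((-4)**2*(-7720))) = (I*sqrt(6789407194)/1533)/((16*(-7720))) = (I*sqrt(6789407194)/1533)/(-123520) = (I*sqrt(6789407194)/1533)*(-1/123520) = -I*sqrt(6789407194)/189356160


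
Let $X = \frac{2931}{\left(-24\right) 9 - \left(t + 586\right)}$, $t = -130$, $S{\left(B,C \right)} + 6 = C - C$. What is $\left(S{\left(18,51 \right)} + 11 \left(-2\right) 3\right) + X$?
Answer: $- \frac{17105}{224} \approx -76.362$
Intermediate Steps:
$S{\left(B,C \right)} = -6$ ($S{\left(B,C \right)} = -6 + \left(C - C\right) = -6 + 0 = -6$)
$X = - \frac{977}{224}$ ($X = \frac{2931}{\left(-24\right) 9 - \left(-130 + 586\right)} = \frac{2931}{-216 - 456} = \frac{2931}{-672} = 2931 \left(- \frac{1}{672}\right) = - \frac{977}{224} \approx -4.3616$)
$\left(S{\left(18,51 \right)} + 11 \left(-2\right) 3\right) + X = \left(-6 + 11 \left(-2\right) 3\right) - \frac{977}{224} = \left(-6 - 66\right) - \frac{977}{224} = -72 - \frac{977}{224} = - \frac{17105}{224}$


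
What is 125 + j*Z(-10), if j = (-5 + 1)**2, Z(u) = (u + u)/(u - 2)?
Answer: 455/3 ≈ 151.67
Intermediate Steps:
Z(u) = 2*u/(-2 + u) (Z(u) = (2*u)/(-2 + u) = 2*u/(-2 + u))
j = 16 (j = (-4)**2 = 16)
125 + j*Z(-10) = 125 + 16*(2*(-10)/(-2 - 10)) = 125 + 16*(2*(-10)/(-12)) = 125 + 16*(2*(-10)*(-1/12)) = 125 + 16*(5/3) = 125 + 80/3 = 455/3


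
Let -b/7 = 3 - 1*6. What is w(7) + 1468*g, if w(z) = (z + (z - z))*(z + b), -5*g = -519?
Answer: 762872/5 ≈ 1.5257e+5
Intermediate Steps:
b = 21 (b = -7*(3 - 1*6) = -7*(3 - 6) = -7*(-3) = 21)
g = 519/5 (g = -1/5*(-519) = 519/5 ≈ 103.80)
w(z) = z*(21 + z) (w(z) = (z + (z - z))*(z + 21) = (z + 0)*(21 + z) = z*(21 + z))
w(7) + 1468*g = 7*(21 + 7) + 1468*(519/5) = 7*28 + 761892/5 = 196 + 761892/5 = 762872/5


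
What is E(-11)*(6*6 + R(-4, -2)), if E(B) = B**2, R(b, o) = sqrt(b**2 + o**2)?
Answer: 4356 + 242*sqrt(5) ≈ 4897.1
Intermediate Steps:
E(-11)*(6*6 + R(-4, -2)) = (-11)**2*(6*6 + sqrt((-4)**2 + (-2)**2)) = 121*(36 + sqrt(16 + 4)) = 121*(36 + sqrt(20)) = 121*(36 + 2*sqrt(5)) = 4356 + 242*sqrt(5)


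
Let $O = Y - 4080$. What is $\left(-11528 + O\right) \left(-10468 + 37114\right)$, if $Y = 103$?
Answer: $-413146230$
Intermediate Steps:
$O = -3977$ ($O = 103 - 4080 = -3977$)
$\left(-11528 + O\right) \left(-10468 + 37114\right) = \left(-11528 - 3977\right) \left(-10468 + 37114\right) = \left(-15505\right) 26646 = -413146230$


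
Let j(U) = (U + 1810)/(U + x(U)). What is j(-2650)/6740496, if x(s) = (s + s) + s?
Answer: 1/85058640 ≈ 1.1757e-8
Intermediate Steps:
x(s) = 3*s (x(s) = 2*s + s = 3*s)
j(U) = (1810 + U)/(4*U) (j(U) = (U + 1810)/(U + 3*U) = (1810 + U)/((4*U)) = (1810 + U)*(1/(4*U)) = (1810 + U)/(4*U))
j(-2650)/6740496 = ((1/4)*(1810 - 2650)/(-2650))/6740496 = ((1/4)*(-1/2650)*(-840))*(1/6740496) = (21/265)*(1/6740496) = 1/85058640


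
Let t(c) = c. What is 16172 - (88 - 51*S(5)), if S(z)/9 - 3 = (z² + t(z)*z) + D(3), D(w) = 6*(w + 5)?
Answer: 62443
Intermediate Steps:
D(w) = 30 + 6*w (D(w) = 6*(5 + w) = 30 + 6*w)
S(z) = 459 + 18*z² (S(z) = 27 + 9*((z² + z*z) + (30 + 6*3)) = 27 + 9*((z² + z²) + (30 + 18)) = 27 + 9*(2*z² + 48) = 27 + 9*(48 + 2*z²) = 27 + (432 + 18*z²) = 459 + 18*z²)
16172 - (88 - 51*S(5)) = 16172 - (88 - 51*(459 + 18*5²)) = 16172 - (88 - 51*(459 + 18*25)) = 16172 - (88 - 51*(459 + 450)) = 16172 - (88 - 51*909) = 16172 - (88 - 46359) = 16172 - 1*(-46271) = 16172 + 46271 = 62443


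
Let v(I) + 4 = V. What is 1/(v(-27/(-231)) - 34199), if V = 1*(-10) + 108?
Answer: -1/34105 ≈ -2.9321e-5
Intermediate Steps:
V = 98 (V = -10 + 108 = 98)
v(I) = 94 (v(I) = -4 + 98 = 94)
1/(v(-27/(-231)) - 34199) = 1/(94 - 34199) = 1/(-34105) = -1/34105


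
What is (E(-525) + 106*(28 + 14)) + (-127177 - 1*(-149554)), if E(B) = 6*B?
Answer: 23679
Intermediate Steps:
(E(-525) + 106*(28 + 14)) + (-127177 - 1*(-149554)) = (6*(-525) + 106*(28 + 14)) + (-127177 - 1*(-149554)) = (-3150 + 106*42) + (-127177 + 149554) = (-3150 + 4452) + 22377 = 1302 + 22377 = 23679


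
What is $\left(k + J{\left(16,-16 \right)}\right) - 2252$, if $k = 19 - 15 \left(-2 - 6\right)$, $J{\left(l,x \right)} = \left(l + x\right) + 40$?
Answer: $-2073$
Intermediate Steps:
$J{\left(l,x \right)} = 40 + l + x$
$k = 139$ ($k = 19 - 15 \left(-2 - 6\right) = 19 - -120 = 19 + 120 = 139$)
$\left(k + J{\left(16,-16 \right)}\right) - 2252 = \left(139 + \left(40 + 16 - 16\right)\right) - 2252 = \left(139 + 40\right) - 2252 = 179 - 2252 = -2073$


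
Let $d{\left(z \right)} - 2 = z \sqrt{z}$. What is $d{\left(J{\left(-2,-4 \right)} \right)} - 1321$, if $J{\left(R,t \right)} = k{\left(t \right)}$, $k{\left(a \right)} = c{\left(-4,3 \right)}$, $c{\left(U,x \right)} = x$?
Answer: $-1319 + 3 \sqrt{3} \approx -1313.8$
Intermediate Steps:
$k{\left(a \right)} = 3$
$J{\left(R,t \right)} = 3$
$d{\left(z \right)} = 2 + z^{\frac{3}{2}}$ ($d{\left(z \right)} = 2 + z \sqrt{z} = 2 + z^{\frac{3}{2}}$)
$d{\left(J{\left(-2,-4 \right)} \right)} - 1321 = \left(2 + 3^{\frac{3}{2}}\right) - 1321 = \left(2 + 3 \sqrt{3}\right) - 1321 = -1319 + 3 \sqrt{3}$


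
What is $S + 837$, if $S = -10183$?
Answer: $-9346$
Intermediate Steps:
$S + 837 = -10183 + 837 = -9346$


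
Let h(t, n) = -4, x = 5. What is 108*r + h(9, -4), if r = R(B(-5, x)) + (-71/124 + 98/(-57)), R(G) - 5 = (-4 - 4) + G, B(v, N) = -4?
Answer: -593431/589 ≈ -1007.5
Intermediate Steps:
R(G) = -3 + G (R(G) = 5 + ((-4 - 4) + G) = 5 + (-8 + G) = -3 + G)
r = -65675/7068 (r = (-3 - 4) + (-71/124 + 98/(-57)) = -7 + (-71*1/124 + 98*(-1/57)) = -7 + (-71/124 - 98/57) = -7 - 16199/7068 = -65675/7068 ≈ -9.2919)
108*r + h(9, -4) = 108*(-65675/7068) - 4 = -591075/589 - 4 = -593431/589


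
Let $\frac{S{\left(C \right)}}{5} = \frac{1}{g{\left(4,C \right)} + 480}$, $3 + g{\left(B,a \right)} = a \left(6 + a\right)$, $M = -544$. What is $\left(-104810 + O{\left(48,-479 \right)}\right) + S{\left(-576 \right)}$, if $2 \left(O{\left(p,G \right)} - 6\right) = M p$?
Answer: $- \frac{38752014415}{328797} \approx -1.1786 \cdot 10^{5}$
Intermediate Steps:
$O{\left(p,G \right)} = 6 - 272 p$ ($O{\left(p,G \right)} = 6 + \frac{\left(-544\right) p}{2} = 6 - 272 p$)
$g{\left(B,a \right)} = -3 + a \left(6 + a\right)$
$S{\left(C \right)} = \frac{5}{477 + C^{2} + 6 C}$ ($S{\left(C \right)} = \frac{5}{\left(-3 + C^{2} + 6 C\right) + 480} = \frac{5}{477 + C^{2} + 6 C}$)
$\left(-104810 + O{\left(48,-479 \right)}\right) + S{\left(-576 \right)} = \left(-104810 + \left(6 - 13056\right)\right) + \frac{5}{477 + \left(-576\right)^{2} + 6 \left(-576\right)} = \left(-104810 + \left(6 - 13056\right)\right) + \frac{5}{477 + 331776 - 3456} = \left(-104810 - 13050\right) + \frac{5}{328797} = -117860 + 5 \cdot \frac{1}{328797} = -117860 + \frac{5}{328797} = - \frac{38752014415}{328797}$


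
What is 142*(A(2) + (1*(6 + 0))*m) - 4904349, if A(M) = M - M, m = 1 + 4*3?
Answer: -4893273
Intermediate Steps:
m = 13 (m = 1 + 12 = 13)
A(M) = 0
142*(A(2) + (1*(6 + 0))*m) - 4904349 = 142*(0 + (1*(6 + 0))*13) - 4904349 = 142*(0 + (1*6)*13) - 4904349 = 142*(0 + 6*13) - 4904349 = 142*(0 + 78) - 4904349 = 142*78 - 4904349 = 11076 - 4904349 = -4893273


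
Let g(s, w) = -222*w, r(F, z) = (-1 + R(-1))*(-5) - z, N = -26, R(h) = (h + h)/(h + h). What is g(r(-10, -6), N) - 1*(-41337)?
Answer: 47109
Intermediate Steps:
R(h) = 1 (R(h) = (2*h)/((2*h)) = (2*h)*(1/(2*h)) = 1)
r(F, z) = -z (r(F, z) = (-1 + 1)*(-5) - z = 0*(-5) - z = 0 - z = -z)
g(r(-10, -6), N) - 1*(-41337) = -222*(-26) - 1*(-41337) = 5772 + 41337 = 47109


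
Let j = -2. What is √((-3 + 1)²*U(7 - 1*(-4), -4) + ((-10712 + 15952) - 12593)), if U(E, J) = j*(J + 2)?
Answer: I*√7337 ≈ 85.656*I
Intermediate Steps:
U(E, J) = -4 - 2*J (U(E, J) = -2*(J + 2) = -2*(2 + J) = -4 - 2*J)
√((-3 + 1)²*U(7 - 1*(-4), -4) + ((-10712 + 15952) - 12593)) = √((-3 + 1)²*(-4 - 2*(-4)) + ((-10712 + 15952) - 12593)) = √((-2)²*(-4 + 8) + (5240 - 12593)) = √(4*4 - 7353) = √(16 - 7353) = √(-7337) = I*√7337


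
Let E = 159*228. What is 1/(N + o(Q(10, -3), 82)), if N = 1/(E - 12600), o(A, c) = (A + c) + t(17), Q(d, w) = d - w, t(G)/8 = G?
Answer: 23652/5463613 ≈ 0.0043290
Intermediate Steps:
E = 36252
t(G) = 8*G
o(A, c) = 136 + A + c (o(A, c) = (A + c) + 8*17 = (A + c) + 136 = 136 + A + c)
N = 1/23652 (N = 1/(36252 - 12600) = 1/23652 ≈ 4.2280e-5)
1/(N + o(Q(10, -3), 82)) = 1/(1/23652 + (136 + (10 - 1*(-3)) + 82)) = 1/(1/23652 + (136 + (10 + 3) + 82)) = 1/(1/23652 + (136 + 13 + 82)) = 1/(1/23652 + 231) = 1/(5463613/23652) = 23652/5463613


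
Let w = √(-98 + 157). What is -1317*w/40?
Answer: -1317*√59/40 ≈ -252.90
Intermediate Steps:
w = √59 ≈ 7.6811
-1317*w/40 = -1317*√59/40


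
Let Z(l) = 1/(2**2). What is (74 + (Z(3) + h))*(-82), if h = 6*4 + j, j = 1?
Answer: -16277/2 ≈ -8138.5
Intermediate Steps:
h = 25 (h = 6*4 + 1 = 24 + 1 = 25)
Z(l) = 1/4
(74 + (Z(3) + h))*(-82) = (74 + (1/4 + 25))*(-82) = (74 + 101/4)*(-82) = (397/4)*(-82) = -16277/2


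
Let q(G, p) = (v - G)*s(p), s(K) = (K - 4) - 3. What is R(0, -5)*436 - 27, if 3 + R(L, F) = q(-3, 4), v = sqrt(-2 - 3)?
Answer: -5259 - 1308*I*sqrt(5) ≈ -5259.0 - 2924.8*I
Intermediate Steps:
v = I*sqrt(5) (v = sqrt(-5) = I*sqrt(5) ≈ 2.2361*I)
s(K) = -7 + K (s(K) = (-4 + K) - 3 = -7 + K)
q(G, p) = (-7 + p)*(-G + I*sqrt(5)) (q(G, p) = (I*sqrt(5) - G)*(-7 + p) = (-G + I*sqrt(5))*(-7 + p) = (-7 + p)*(-G + I*sqrt(5)))
R(L, F) = -12 - 3*I*sqrt(5) (R(L, F) = -3 - (-7 + 4)*(-3 - I*sqrt(5)) = -3 - 1*(-3)*(-3 - I*sqrt(5)) = -3 + (-9 - 3*I*sqrt(5)) = -12 - 3*I*sqrt(5))
R(0, -5)*436 - 27 = (-12 - 3*I*sqrt(5))*436 - 27 = (-5232 - 1308*I*sqrt(5)) - 27 = -5259 - 1308*I*sqrt(5)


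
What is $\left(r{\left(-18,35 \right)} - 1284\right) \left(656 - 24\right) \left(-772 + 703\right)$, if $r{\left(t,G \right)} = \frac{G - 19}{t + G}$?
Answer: $\frac{951177696}{17} \approx 5.5952 \cdot 10^{7}$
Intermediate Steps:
$r{\left(t,G \right)} = \frac{-19 + G}{G + t}$
$\left(r{\left(-18,35 \right)} - 1284\right) \left(656 - 24\right) \left(-772 + 703\right) = \left(\frac{-19 + 35}{35 - 18} - 1284\right) \left(656 - 24\right) \left(-772 + 703\right) = \left(\frac{1}{17} \cdot 16 - 1284\right) 632 \left(-69\right) = \left(\frac{1}{17} \cdot 16 - 1284\right) \left(-43608\right) = \left(\frac{16}{17} - 1284\right) \left(-43608\right) = \left(- \frac{21812}{17}\right) \left(-43608\right) = \frac{951177696}{17}$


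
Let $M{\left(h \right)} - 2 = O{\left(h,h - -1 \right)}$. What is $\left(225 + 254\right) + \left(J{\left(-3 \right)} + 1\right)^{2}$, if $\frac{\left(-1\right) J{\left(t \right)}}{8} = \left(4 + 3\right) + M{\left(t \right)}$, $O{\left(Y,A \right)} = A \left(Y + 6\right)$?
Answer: $1008$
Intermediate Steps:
$O{\left(Y,A \right)} = A \left(6 + Y\right)$
$M{\left(h \right)} = 2 + \left(1 + h\right) \left(6 + h\right)$ ($M{\left(h \right)} = 2 + \left(h - -1\right) \left(6 + h\right) = 2 + \left(h + 1\right) \left(6 + h\right) = 2 + \left(1 + h\right) \left(6 + h\right)$)
$J{\left(t \right)} = -72 - 8 \left(1 + t\right) \left(6 + t\right)$ ($J{\left(t \right)} = - 8 \left(\left(4 + 3\right) + \left(2 + \left(1 + t\right) \left(6 + t\right)\right)\right) = - 8 \left(7 + \left(2 + \left(1 + t\right) \left(6 + t\right)\right)\right) = - 8 \left(9 + \left(1 + t\right) \left(6 + t\right)\right) = -72 - 8 \left(1 + t\right) \left(6 + t\right)$)
$\left(225 + 254\right) + \left(J{\left(-3 \right)} + 1\right)^{2} = \left(225 + 254\right) + \left(\left(-72 - 8 \left(1 - 3\right) \left(6 - 3\right)\right) + 1\right)^{2} = 479 + \left(\left(-72 - \left(-16\right) 3\right) + 1\right)^{2} = 479 + \left(\left(-72 + 48\right) + 1\right)^{2} = 479 + \left(-24 + 1\right)^{2} = 479 + \left(-23\right)^{2} = 479 + 529 = 1008$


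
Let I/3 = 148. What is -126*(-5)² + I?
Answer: -2706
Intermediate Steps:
I = 444 (I = 3*148 = 444)
-126*(-5)² + I = -126*(-5)² + 444 = -126*25 + 444 = -3150 + 444 = -2706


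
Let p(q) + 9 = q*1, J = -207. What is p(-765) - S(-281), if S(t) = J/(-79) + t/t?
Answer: -61432/79 ≈ -777.62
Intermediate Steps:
p(q) = -9 + q (p(q) = -9 + q*1 = -9 + q)
S(t) = 286/79 (S(t) = -207/(-79) + t/t = -207*(-1/79) + 1 = 207/79 + 1 = 286/79)
p(-765) - S(-281) = (-9 - 765) - 1*286/79 = -774 - 286/79 = -61432/79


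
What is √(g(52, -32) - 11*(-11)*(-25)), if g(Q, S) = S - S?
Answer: 55*I ≈ 55.0*I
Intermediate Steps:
g(Q, S) = 0
√(g(52, -32) - 11*(-11)*(-25)) = √(0 - 11*(-11)*(-25)) = √(0 + 121*(-25)) = √(0 - 3025) = √(-3025) = 55*I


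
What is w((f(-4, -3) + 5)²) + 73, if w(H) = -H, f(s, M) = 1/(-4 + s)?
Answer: 3151/64 ≈ 49.234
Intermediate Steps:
w((f(-4, -3) + 5)²) + 73 = -(1/(-4 - 4) + 5)² + 73 = -(1/(-8) + 5)² + 73 = -(-⅛ + 5)² + 73 = -(39/8)² + 73 = -1*1521/64 + 73 = -1521/64 + 73 = 3151/64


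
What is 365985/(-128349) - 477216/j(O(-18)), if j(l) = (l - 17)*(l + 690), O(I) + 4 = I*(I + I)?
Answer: -6803085891/1988026183 ≈ -3.4220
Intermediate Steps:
O(I) = -4 + 2*I² (O(I) = -4 + I*(I + I) = -4 + I*(2*I) = -4 + 2*I²)
j(l) = (-17 + l)*(690 + l)
365985/(-128349) - 477216/j(O(-18)) = 365985/(-128349) - 477216/(-11730 + (-4 + 2*(-18)²)² + 673*(-4 + 2*(-18)²)) = 365985*(-1/128349) - 477216/(-11730 + (-4 + 2*324)² + 673*(-4 + 2*324)) = -40665/14261 - 477216/(-11730 + (-4 + 648)² + 673*(-4 + 648)) = -40665/14261 - 477216/(-11730 + 644² + 673*644) = -40665/14261 - 477216/(-11730 + 414736 + 433412) = -40665/14261 - 477216/836418 = -40665/14261 - 477216*1/836418 = -40665/14261 - 79536/139403 = -6803085891/1988026183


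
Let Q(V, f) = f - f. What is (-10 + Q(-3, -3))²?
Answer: 100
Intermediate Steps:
Q(V, f) = 0
(-10 + Q(-3, -3))² = (-10 + 0)² = (-10)² = 100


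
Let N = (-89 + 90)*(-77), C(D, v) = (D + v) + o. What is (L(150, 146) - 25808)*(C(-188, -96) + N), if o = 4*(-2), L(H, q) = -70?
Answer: 9548982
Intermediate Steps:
o = -8
C(D, v) = -8 + D + v (C(D, v) = (D + v) - 8 = -8 + D + v)
N = -77 (N = 1*(-77) = -77)
(L(150, 146) - 25808)*(C(-188, -96) + N) = (-70 - 25808)*((-8 - 188 - 96) - 77) = -25878*(-292 - 77) = -25878*(-369) = 9548982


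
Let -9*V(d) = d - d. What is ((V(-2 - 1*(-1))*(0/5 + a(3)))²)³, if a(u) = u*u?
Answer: 0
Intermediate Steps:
V(d) = 0 (V(d) = -(d - d)/9 = -⅑*0 = 0)
a(u) = u²
((V(-2 - 1*(-1))*(0/5 + a(3)))²)³ = ((0*(0/5 + 3²))²)³ = ((0*(0*(⅕) + 9))²)³ = ((0*(0 + 9))²)³ = ((0*9)²)³ = (0²)³ = 0³ = 0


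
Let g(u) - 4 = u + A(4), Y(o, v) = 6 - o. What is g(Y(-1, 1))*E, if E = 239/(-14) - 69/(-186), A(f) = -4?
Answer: -3624/31 ≈ -116.90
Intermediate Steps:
E = -3624/217 (E = 239*(-1/14) - 69*(-1/186) = -239/14 + 23/62 = -3624/217 ≈ -16.700)
g(u) = u (g(u) = 4 + (u - 4) = 4 + (-4 + u) = u)
g(Y(-1, 1))*E = (6 - 1*(-1))*(-3624/217) = (6 + 1)*(-3624/217) = 7*(-3624/217) = -3624/31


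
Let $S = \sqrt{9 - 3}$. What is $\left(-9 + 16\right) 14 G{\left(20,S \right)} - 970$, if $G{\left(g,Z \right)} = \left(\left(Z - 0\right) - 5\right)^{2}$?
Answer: $2068 - 980 \sqrt{6} \approx -332.5$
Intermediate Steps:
$S = \sqrt{6} \approx 2.4495$
$G{\left(g,Z \right)} = \left(-5 + Z\right)^{2}$ ($G{\left(g,Z \right)} = \left(\left(Z + 0\right) - 5\right)^{2} = \left(Z - 5\right)^{2} = \left(-5 + Z\right)^{2}$)
$\left(-9 + 16\right) 14 G{\left(20,S \right)} - 970 = \left(-9 + 16\right) 14 \left(-5 + \sqrt{6}\right)^{2} - 970 = 7 \cdot 14 \left(-5 + \sqrt{6}\right)^{2} - 970 = 98 \left(-5 + \sqrt{6}\right)^{2} - 970 = -970 + 98 \left(-5 + \sqrt{6}\right)^{2}$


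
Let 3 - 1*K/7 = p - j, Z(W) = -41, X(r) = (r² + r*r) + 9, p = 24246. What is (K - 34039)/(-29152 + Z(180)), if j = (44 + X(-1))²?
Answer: 60855/9731 ≈ 6.2537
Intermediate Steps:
X(r) = 9 + 2*r² (X(r) = (r² + r²) + 9 = 2*r² + 9 = 9 + 2*r²)
j = 3025 (j = (44 + (9 + 2*(-1)²))² = (44 + (9 + 2*1))² = (44 + (9 + 2))² = (44 + 11)² = 55² = 3025)
K = -148526 (K = 21 - 7*(24246 - 1*3025) = 21 - 7*(24246 - 3025) = 21 - 7*21221 = 21 - 148547 = -148526)
(K - 34039)/(-29152 + Z(180)) = (-148526 - 34039)/(-29152 - 41) = -182565/(-29193) = -182565*(-1/29193) = 60855/9731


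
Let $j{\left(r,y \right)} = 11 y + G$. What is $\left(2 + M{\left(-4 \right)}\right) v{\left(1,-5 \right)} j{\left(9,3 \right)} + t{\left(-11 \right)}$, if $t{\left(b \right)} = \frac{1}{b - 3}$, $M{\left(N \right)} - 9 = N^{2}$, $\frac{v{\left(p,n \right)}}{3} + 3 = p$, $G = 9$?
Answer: $- \frac{95257}{14} \approx -6804.1$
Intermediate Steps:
$v{\left(p,n \right)} = -9 + 3 p$
$M{\left(N \right)} = 9 + N^{2}$
$t{\left(b \right)} = \frac{1}{-3 + b}$
$j{\left(r,y \right)} = 9 + 11 y$ ($j{\left(r,y \right)} = 11 y + 9 = 9 + 11 y$)
$\left(2 + M{\left(-4 \right)}\right) v{\left(1,-5 \right)} j{\left(9,3 \right)} + t{\left(-11 \right)} = \left(2 + \left(9 + \left(-4\right)^{2}\right)\right) \left(-9 + 3 \cdot 1\right) \left(9 + 11 \cdot 3\right) + \frac{1}{-3 - 11} = \left(2 + \left(9 + 16\right)\right) \left(-9 + 3\right) \left(9 + 33\right) + \frac{1}{-14} = \left(2 + 25\right) \left(-6\right) 42 - \frac{1}{14} = 27 \left(-6\right) 42 - \frac{1}{14} = \left(-162\right) 42 - \frac{1}{14} = -6804 - \frac{1}{14} = - \frac{95257}{14}$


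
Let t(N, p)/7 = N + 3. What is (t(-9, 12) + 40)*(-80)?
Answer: 160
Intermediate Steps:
t(N, p) = 21 + 7*N (t(N, p) = 7*(N + 3) = 7*(3 + N) = 21 + 7*N)
(t(-9, 12) + 40)*(-80) = ((21 + 7*(-9)) + 40)*(-80) = ((21 - 63) + 40)*(-80) = (-42 + 40)*(-80) = -2*(-80) = 160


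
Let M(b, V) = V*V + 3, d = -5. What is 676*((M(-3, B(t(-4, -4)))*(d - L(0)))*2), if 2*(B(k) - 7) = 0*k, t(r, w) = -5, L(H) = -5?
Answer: 0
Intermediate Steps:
B(k) = 7 (B(k) = 7 + (0*k)/2 = 7 + (1/2)*0 = 7 + 0 = 7)
M(b, V) = 3 + V**2 (M(b, V) = V**2 + 3 = 3 + V**2)
676*((M(-3, B(t(-4, -4)))*(d - L(0)))*2) = 676*(((3 + 7**2)*(-5 - 1*(-5)))*2) = 676*(((3 + 49)*(-5 + 5))*2) = 676*((52*0)*2) = 676*(0*2) = 676*0 = 0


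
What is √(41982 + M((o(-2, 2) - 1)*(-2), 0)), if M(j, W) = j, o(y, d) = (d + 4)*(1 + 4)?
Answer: 2*√10481 ≈ 204.75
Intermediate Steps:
o(y, d) = 20 + 5*d (o(y, d) = (4 + d)*5 = 20 + 5*d)
√(41982 + M((o(-2, 2) - 1)*(-2), 0)) = √(41982 + ((20 + 5*2) - 1)*(-2)) = √(41982 + ((20 + 10) - 1)*(-2)) = √(41982 + (30 - 1)*(-2)) = √(41982 + 29*(-2)) = √(41982 - 58) = √41924 = 2*√10481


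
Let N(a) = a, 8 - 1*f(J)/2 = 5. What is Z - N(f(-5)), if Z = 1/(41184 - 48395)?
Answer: -43267/7211 ≈ -6.0001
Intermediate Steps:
f(J) = 6 (f(J) = 16 - 2*5 = 16 - 10 = 6)
Z = -1/7211 (Z = 1/(-7211) = -1/7211 ≈ -0.00013868)
Z - N(f(-5)) = -1/7211 - 1*6 = -1/7211 - 6 = -43267/7211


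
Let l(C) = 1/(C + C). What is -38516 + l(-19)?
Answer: -1463609/38 ≈ -38516.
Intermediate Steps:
l(C) = 1/(2*C)
-38516 + l(-19) = -38516 + (½)/(-19) = -38516 + (½)*(-1/19) = -38516 - 1/38 = -1463609/38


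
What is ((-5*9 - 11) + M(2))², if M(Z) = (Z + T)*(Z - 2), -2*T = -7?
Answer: 3136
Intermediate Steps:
T = 7/2 (T = -½*(-7) = 7/2 ≈ 3.5000)
M(Z) = (-2 + Z)*(7/2 + Z) (M(Z) = (Z + 7/2)*(Z - 2) = (7/2 + Z)*(-2 + Z) = (-2 + Z)*(7/2 + Z))
((-5*9 - 11) + M(2))² = ((-5*9 - 11) + (-7 + 2² + (3/2)*2))² = ((-45 - 11) + (-7 + 4 + 3))² = (-56 + 0)² = (-56)² = 3136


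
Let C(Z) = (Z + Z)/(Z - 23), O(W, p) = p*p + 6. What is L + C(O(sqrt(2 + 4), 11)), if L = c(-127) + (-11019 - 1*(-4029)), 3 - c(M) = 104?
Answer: -368605/52 ≈ -7088.6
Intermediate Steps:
c(M) = -101 (c(M) = 3 - 1*104 = 3 - 104 = -101)
O(W, p) = 6 + p**2 (O(W, p) = p**2 + 6 = 6 + p**2)
L = -7091 (L = -101 + (-11019 - 1*(-4029)) = -101 + (-11019 + 4029) = -101 - 6990 = -7091)
C(Z) = 2*Z/(-23 + Z) (C(Z) = (2*Z)/(-23 + Z) = 2*Z/(-23 + Z))
L + C(O(sqrt(2 + 4), 11)) = -7091 + 2*(6 + 11**2)/(-23 + (6 + 11**2)) = -7091 + 2*(6 + 121)/(-23 + (6 + 121)) = -7091 + 2*127/(-23 + 127) = -7091 + 2*127/104 = -7091 + 2*127*(1/104) = -7091 + 127/52 = -368605/52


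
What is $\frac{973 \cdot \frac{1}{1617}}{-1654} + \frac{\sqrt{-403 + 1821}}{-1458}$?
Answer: $- \frac{139}{382074} - \frac{\sqrt{1418}}{1458} \approx -0.026191$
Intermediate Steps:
$\frac{973 \cdot \frac{1}{1617}}{-1654} + \frac{\sqrt{-403 + 1821}}{-1458} = 973 \cdot \frac{1}{1617} \left(- \frac{1}{1654}\right) + \sqrt{1418} \left(- \frac{1}{1458}\right) = \frac{139}{231} \left(- \frac{1}{1654}\right) - \frac{\sqrt{1418}}{1458} = - \frac{139}{382074} - \frac{\sqrt{1418}}{1458}$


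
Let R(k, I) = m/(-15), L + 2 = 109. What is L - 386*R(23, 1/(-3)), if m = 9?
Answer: 1693/5 ≈ 338.60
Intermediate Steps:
L = 107 (L = -2 + 109 = 107)
R(k, I) = -3/5 (R(k, I) = 9/(-15) = 9*(-1/15) = -3/5)
L - 386*R(23, 1/(-3)) = 107 - 386*(-3/5) = 107 + 1158/5 = 1693/5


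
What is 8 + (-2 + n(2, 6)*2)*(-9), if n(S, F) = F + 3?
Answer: -136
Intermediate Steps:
n(S, F) = 3 + F
8 + (-2 + n(2, 6)*2)*(-9) = 8 + (-2 + (3 + 6)*2)*(-9) = 8 + (-2 + 9*2)*(-9) = 8 + (-2 + 18)*(-9) = 8 + 16*(-9) = 8 - 144 = -136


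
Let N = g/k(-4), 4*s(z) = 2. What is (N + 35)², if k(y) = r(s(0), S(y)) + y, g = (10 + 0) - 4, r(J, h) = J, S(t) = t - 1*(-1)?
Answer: 54289/49 ≈ 1107.9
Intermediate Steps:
s(z) = ½ (s(z) = (¼)*2 = ½)
S(t) = 1 + t (S(t) = t + 1 = 1 + t)
g = 6 (g = 10 - 4 = 6)
k(y) = ½ + y
N = -12/7 (N = 6/(½ - 4) = 6/(-7/2) = 6*(-2/7) = -12/7 ≈ -1.7143)
(N + 35)² = (-12/7 + 35)² = (233/7)² = 54289/49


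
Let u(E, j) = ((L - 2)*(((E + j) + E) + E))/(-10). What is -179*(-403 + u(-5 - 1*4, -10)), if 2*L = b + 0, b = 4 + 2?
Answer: 714747/10 ≈ 71475.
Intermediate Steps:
b = 6
L = 3 (L = (6 + 0)/2 = (1/2)*6 = 3)
u(E, j) = -3*E/10 - j/10 (u(E, j) = ((3 - 2)*(((E + j) + E) + E))/(-10) = (1*((j + 2*E) + E))*(-1/10) = (1*(j + 3*E))*(-1/10) = (j + 3*E)*(-1/10) = -3*E/10 - j/10)
-179*(-403 + u(-5 - 1*4, -10)) = -179*(-403 + (-3*(-5 - 1*4)/10 - 1/10*(-10))) = -179*(-403 + (-3*(-5 - 4)/10 + 1)) = -179*(-403 + (-3/10*(-9) + 1)) = -179*(-403 + (27/10 + 1)) = -179*(-403 + 37/10) = -179*(-3993/10) = 714747/10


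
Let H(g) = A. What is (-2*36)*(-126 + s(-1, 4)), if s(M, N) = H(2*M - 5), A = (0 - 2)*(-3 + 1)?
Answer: 8784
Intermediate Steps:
A = 4 (A = -2*(-2) = 4)
H(g) = 4
s(M, N) = 4
(-2*36)*(-126 + s(-1, 4)) = (-2*36)*(-126 + 4) = -72*(-122) = 8784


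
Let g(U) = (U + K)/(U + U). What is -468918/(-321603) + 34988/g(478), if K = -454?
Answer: 448214925184/321603 ≈ 1.3937e+6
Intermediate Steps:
g(U) = (-454 + U)/(2*U) (g(U) = (U - 454)/(U + U) = (-454 + U)/((2*U)) = (-454 + U)*(1/(2*U)) = (-454 + U)/(2*U))
-468918/(-321603) + 34988/g(478) = -468918/(-321603) + 34988/(((1/2)*(-454 + 478)/478)) = -468918*(-1/321603) + 34988/(((1/2)*(1/478)*24)) = 156306/107201 + 34988/(6/239) = 156306/107201 + 34988*(239/6) = 156306/107201 + 4181066/3 = 448214925184/321603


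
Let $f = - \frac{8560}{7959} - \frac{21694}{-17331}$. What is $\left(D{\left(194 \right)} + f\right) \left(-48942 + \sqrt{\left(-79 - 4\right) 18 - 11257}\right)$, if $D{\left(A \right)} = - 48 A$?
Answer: $\frac{6984833823301956}{15326381} - \frac{428149676554 i \sqrt{12751}}{45979143} \approx 4.5574 \cdot 10^{8} - 1.0515 \cdot 10^{6} i$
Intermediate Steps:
$f = \frac{8103062}{45979143}$ ($f = \left(-8560\right) \frac{1}{7959} - - \frac{21694}{17331} = - \frac{8560}{7959} + \frac{21694}{17331} = \frac{8103062}{45979143} \approx 0.17623$)
$\left(D{\left(194 \right)} + f\right) \left(-48942 + \sqrt{\left(-79 - 4\right) 18 - 11257}\right) = \left(\left(-48\right) 194 + \frac{8103062}{45979143}\right) \left(-48942 + \sqrt{\left(-79 - 4\right) 18 - 11257}\right) = \left(-9312 + \frac{8103062}{45979143}\right) \left(-48942 + \sqrt{\left(-83\right) 18 - 11257}\right) = - \frac{428149676554 \left(-48942 + \sqrt{-1494 - 11257}\right)}{45979143} = - \frac{428149676554 \left(-48942 + \sqrt{-12751}\right)}{45979143} = - \frac{428149676554 \left(-48942 + i \sqrt{12751}\right)}{45979143} = \frac{6984833823301956}{15326381} - \frac{428149676554 i \sqrt{12751}}{45979143}$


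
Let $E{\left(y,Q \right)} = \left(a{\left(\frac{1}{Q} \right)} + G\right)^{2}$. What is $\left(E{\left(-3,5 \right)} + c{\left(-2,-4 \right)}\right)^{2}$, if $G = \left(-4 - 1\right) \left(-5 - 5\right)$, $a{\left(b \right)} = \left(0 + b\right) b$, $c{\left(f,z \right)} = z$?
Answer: $\frac{2441409375001}{390625} \approx 6.25 \cdot 10^{6}$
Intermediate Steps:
$a{\left(b \right)} = b^{2}$ ($a{\left(b \right)} = b b = b^{2}$)
$G = 50$ ($G = \left(-5\right) \left(-10\right) = 50$)
$E{\left(y,Q \right)} = \left(50 + \frac{1}{Q^{2}}\right)^{2}$ ($E{\left(y,Q \right)} = \left(\left(\frac{1}{Q}\right)^{2} + 50\right)^{2} = \left(\frac{1}{Q^{2}} + 50\right)^{2} = \left(50 + \frac{1}{Q^{2}}\right)^{2}$)
$\left(E{\left(-3,5 \right)} + c{\left(-2,-4 \right)}\right)^{2} = \left(\frac{\left(1 + 50 \cdot 5^{2}\right)^{2}}{625} - 4\right)^{2} = \left(\frac{\left(1 + 50 \cdot 25\right)^{2}}{625} - 4\right)^{2} = \left(\frac{\left(1 + 1250\right)^{2}}{625} - 4\right)^{2} = \left(\frac{1251^{2}}{625} - 4\right)^{2} = \left(\frac{1}{625} \cdot 1565001 - 4\right)^{2} = \left(\frac{1565001}{625} - 4\right)^{2} = \left(\frac{1562501}{625}\right)^{2} = \frac{2441409375001}{390625}$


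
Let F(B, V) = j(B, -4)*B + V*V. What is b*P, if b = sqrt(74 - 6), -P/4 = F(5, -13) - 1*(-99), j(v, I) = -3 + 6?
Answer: -2264*sqrt(17) ≈ -9334.7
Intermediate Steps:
j(v, I) = 3
F(B, V) = V**2 + 3*B (F(B, V) = 3*B + V*V = 3*B + V**2 = V**2 + 3*B)
P = -1132 (P = -4*(((-13)**2 + 3*5) - 1*(-99)) = -4*((169 + 15) + 99) = -4*(184 + 99) = -4*283 = -1132)
b = 2*sqrt(17) (b = sqrt(68) = 2*sqrt(17) ≈ 8.2462)
b*P = (2*sqrt(17))*(-1132) = -2264*sqrt(17)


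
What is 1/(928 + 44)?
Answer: 1/972 ≈ 0.0010288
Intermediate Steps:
1/(928 + 44) = 1/972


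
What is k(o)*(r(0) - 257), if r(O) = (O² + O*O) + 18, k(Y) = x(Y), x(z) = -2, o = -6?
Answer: 478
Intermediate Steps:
k(Y) = -2
r(O) = 18 + 2*O² (r(O) = (O² + O²) + 18 = 2*O² + 18 = 18 + 2*O²)
k(o)*(r(0) - 257) = -2*((18 + 2*0²) - 257) = -2*((18 + 2*0) - 257) = -2*((18 + 0) - 257) = -2*(18 - 257) = -2*(-239) = 478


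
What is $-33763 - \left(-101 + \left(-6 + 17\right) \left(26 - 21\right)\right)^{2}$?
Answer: $-35879$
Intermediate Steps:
$-33763 - \left(-101 + \left(-6 + 17\right) \left(26 - 21\right)\right)^{2} = -33763 - \left(-101 + 11 \cdot 5\right)^{2} = -33763 - \left(-101 + 55\right)^{2} = -33763 - \left(-46\right)^{2} = -33763 - 2116 = -35879$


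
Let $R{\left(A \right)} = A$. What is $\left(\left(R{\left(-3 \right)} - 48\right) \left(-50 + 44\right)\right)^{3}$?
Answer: $28652616$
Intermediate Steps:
$\left(\left(R{\left(-3 \right)} - 48\right) \left(-50 + 44\right)\right)^{3} = \left(\left(-3 - 48\right) \left(-50 + 44\right)\right)^{3} = \left(\left(-51\right) \left(-6\right)\right)^{3} = 306^{3} = 28652616$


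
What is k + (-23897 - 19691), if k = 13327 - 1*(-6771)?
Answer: -23490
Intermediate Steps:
k = 20098 (k = 13327 + 6771 = 20098)
k + (-23897 - 19691) = 20098 + (-23897 - 19691) = 20098 - 43588 = -23490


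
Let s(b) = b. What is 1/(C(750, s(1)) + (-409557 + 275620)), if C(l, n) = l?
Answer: -1/133187 ≈ -7.5082e-6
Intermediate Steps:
1/(C(750, s(1)) + (-409557 + 275620)) = 1/(750 + (-409557 + 275620)) = 1/(750 - 133937) = 1/(-133187) = -1/133187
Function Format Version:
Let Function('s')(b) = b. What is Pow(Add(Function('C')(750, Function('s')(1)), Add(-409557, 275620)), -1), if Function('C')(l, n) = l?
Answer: Rational(-1, 133187) ≈ -7.5082e-6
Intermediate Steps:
Pow(Add(Function('C')(750, Function('s')(1)), Add(-409557, 275620)), -1) = Pow(Add(750, Add(-409557, 275620)), -1) = Pow(Add(750, -133937), -1) = Pow(-133187, -1) = Rational(-1, 133187)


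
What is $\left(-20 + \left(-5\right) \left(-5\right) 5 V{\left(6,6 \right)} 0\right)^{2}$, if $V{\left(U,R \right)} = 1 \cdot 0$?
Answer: $400$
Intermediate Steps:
$V{\left(U,R \right)} = 0$
$\left(-20 + \left(-5\right) \left(-5\right) 5 V{\left(6,6 \right)} 0\right)^{2} = \left(-20 + \left(-5\right) \left(-5\right) 5 \cdot 0 \cdot 0\right)^{2} = \left(-20 + 25 \cdot 5 \cdot 0 \cdot 0\right)^{2} = \left(-20 + 125 \cdot 0 \cdot 0\right)^{2} = \left(-20 + 0 \cdot 0\right)^{2} = \left(-20 + 0\right)^{2} = \left(-20\right)^{2} = 400$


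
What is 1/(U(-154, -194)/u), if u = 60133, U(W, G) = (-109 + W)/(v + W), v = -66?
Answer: 13229260/263 ≈ 50301.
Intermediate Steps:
U(W, G) = (-109 + W)/(-66 + W)
1/(U(-154, -194)/u) = 1/(((-109 - 154)/(-66 - 154))/60133) = 1/((-263/(-220))*(1/60133)) = 1/(-1/220*(-263)*(1/60133)) = 1/((263/220)*(1/60133)) = 1/(263/13229260) = 13229260/263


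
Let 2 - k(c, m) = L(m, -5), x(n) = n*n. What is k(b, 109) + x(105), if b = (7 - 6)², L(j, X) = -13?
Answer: 11040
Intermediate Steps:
x(n) = n²
b = 1 (b = 1² = 1)
k(c, m) = 15 (k(c, m) = 2 - 1*(-13) = 2 + 13 = 15)
k(b, 109) + x(105) = 15 + 105² = 15 + 11025 = 11040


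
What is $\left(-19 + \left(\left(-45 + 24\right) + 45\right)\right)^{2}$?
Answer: $25$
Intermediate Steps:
$\left(-19 + \left(\left(-45 + 24\right) + 45\right)\right)^{2} = \left(-19 + \left(-21 + 45\right)\right)^{2} = \left(-19 + 24\right)^{2} = 5^{2} = 25$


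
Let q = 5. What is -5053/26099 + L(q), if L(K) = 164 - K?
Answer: 4144688/26099 ≈ 158.81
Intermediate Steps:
-5053/26099 + L(q) = -5053/26099 + (164 - 1*5) = -5053*1/26099 + (164 - 5) = -5053/26099 + 159 = 4144688/26099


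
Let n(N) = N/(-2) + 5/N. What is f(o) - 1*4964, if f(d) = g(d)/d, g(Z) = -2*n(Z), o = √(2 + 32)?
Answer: -84376/17 ≈ -4963.3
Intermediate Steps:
o = √34 ≈ 5.8309
n(N) = 5/N - N/2 (n(N) = N*(-½) + 5/N = -N/2 + 5/N = 5/N - N/2)
g(Z) = Z - 10/Z (g(Z) = -2*(5/Z - Z/2) = Z - 10/Z)
f(d) = (d - 10/d)/d
f(o) - 1*4964 = (1 - 10/(√34)²) - 1*4964 = (1 - 10*1/34) - 4964 = (1 - 5/17) - 4964 = 12/17 - 4964 = -84376/17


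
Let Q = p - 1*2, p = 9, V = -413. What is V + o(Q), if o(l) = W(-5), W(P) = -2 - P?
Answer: -410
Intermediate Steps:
Q = 7 (Q = 9 - 1*2 = 9 - 2 = 7)
o(l) = 3 (o(l) = -2 - 1*(-5) = -2 + 5 = 3)
V + o(Q) = -413 + 3 = -410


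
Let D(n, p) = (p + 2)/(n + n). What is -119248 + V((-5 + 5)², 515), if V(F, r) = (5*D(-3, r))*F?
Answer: -119248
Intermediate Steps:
D(n, p) = (2 + p)/(2*n) (D(n, p) = (2 + p)/((2*n)) = (2 + p)*(1/(2*n)) = (2 + p)/(2*n))
V(F, r) = F*(-5/3 - 5*r/6) (V(F, r) = (5*((½)*(2 + r)/(-3)))*F = (5*((½)*(-⅓)*(2 + r)))*F = (5*(-⅓ - r/6))*F = (-5/3 - 5*r/6)*F = F*(-5/3 - 5*r/6))
-119248 + V((-5 + 5)², 515) = -119248 + 5*(-5 + 5)²*(-2 - 1*515)/6 = -119248 + (⅚)*0²*(-2 - 515) = -119248 + (⅚)*0*(-517) = -119248 + 0 = -119248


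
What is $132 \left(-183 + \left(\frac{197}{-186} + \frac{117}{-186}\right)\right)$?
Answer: $- \frac{755744}{31} \approx -24379.0$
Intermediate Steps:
$132 \left(-183 + \left(\frac{197}{-186} + \frac{117}{-186}\right)\right) = 132 \left(-183 + \left(197 \left(- \frac{1}{186}\right) + 117 \left(- \frac{1}{186}\right)\right)\right) = 132 \left(-183 - \frac{157}{93}\right) = 132 \left(- \frac{17176}{93}\right) = - \frac{755744}{31}$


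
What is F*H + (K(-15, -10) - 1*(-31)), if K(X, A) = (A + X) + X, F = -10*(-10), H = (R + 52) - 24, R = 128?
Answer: 15591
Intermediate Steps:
H = 156 (H = (128 + 52) - 24 = 180 - 24 = 156)
F = 100
K(X, A) = A + 2*X
F*H + (K(-15, -10) - 1*(-31)) = 100*156 + ((-10 + 2*(-15)) - 1*(-31)) = 15600 + ((-10 - 30) + 31) = 15600 + (-40 + 31) = 15600 - 9 = 15591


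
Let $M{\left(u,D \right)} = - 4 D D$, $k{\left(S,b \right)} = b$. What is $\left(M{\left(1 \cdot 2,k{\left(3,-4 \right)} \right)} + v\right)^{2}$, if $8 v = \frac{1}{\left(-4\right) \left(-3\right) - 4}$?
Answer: $\frac{16769025}{4096} \approx 4094.0$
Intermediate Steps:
$M{\left(u,D \right)} = - 4 D^{2}$
$v = \frac{1}{64}$ ($v = \frac{1}{8 \left(\left(-4\right) \left(-3\right) - 4\right)} = \frac{1}{8 \left(12 - 4\right)} = \frac{1}{8 \cdot 8} = \frac{1}{8} \cdot \frac{1}{8} = \frac{1}{64} \approx 0.015625$)
$\left(M{\left(1 \cdot 2,k{\left(3,-4 \right)} \right)} + v\right)^{2} = \left(- 4 \left(-4\right)^{2} + \frac{1}{64}\right)^{2} = \left(\left(-4\right) 16 + \frac{1}{64}\right)^{2} = \left(-64 + \frac{1}{64}\right)^{2} = \left(- \frac{4095}{64}\right)^{2} = \frac{16769025}{4096}$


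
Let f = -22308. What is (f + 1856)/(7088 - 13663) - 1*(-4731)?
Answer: 31126777/6575 ≈ 4734.1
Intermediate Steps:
(f + 1856)/(7088 - 13663) - 1*(-4731) = (-22308 + 1856)/(7088 - 13663) - 1*(-4731) = -20452/(-6575) + 4731 = -20452*(-1/6575) + 4731 = 20452/6575 + 4731 = 31126777/6575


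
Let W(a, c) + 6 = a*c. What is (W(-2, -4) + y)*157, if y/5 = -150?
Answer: -117436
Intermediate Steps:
W(a, c) = -6 + a*c
y = -750 (y = 5*(-150) = -750)
(W(-2, -4) + y)*157 = ((-6 - 2*(-4)) - 750)*157 = ((-6 + 8) - 750)*157 = (2 - 750)*157 = -748*157 = -117436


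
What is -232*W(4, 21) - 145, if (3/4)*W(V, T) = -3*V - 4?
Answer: 14413/3 ≈ 4804.3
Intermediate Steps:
W(V, T) = -16/3 - 4*V (W(V, T) = 4*(-3*V - 4)/3 = 4*(-4 - 3*V)/3 = -16/3 - 4*V)
-232*W(4, 21) - 145 = -232*(-16/3 - 4*4) - 145 = -232*(-16/3 - 16) - 145 = -232*(-64/3) - 145 = 14848/3 - 145 = 14413/3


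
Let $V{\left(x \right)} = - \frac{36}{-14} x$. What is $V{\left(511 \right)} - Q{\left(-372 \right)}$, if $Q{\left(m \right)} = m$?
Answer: $1686$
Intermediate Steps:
$V{\left(x \right)} = \frac{18 x}{7}$ ($V{\left(x \right)} = \left(-36\right) \left(- \frac{1}{14}\right) x = \frac{18 x}{7}$)
$V{\left(511 \right)} - Q{\left(-372 \right)} = \frac{18}{7} \cdot 511 - -372 = 1314 + 372 = 1686$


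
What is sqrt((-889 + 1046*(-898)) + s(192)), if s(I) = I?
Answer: 9*I*sqrt(11605) ≈ 969.54*I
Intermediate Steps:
sqrt((-889 + 1046*(-898)) + s(192)) = sqrt((-889 + 1046*(-898)) + 192) = sqrt((-889 - 939308) + 192) = sqrt(-940197 + 192) = sqrt(-940005) = 9*I*sqrt(11605)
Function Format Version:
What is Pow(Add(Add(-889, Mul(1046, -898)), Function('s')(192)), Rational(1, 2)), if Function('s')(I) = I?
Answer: Mul(9, I, Pow(11605, Rational(1, 2))) ≈ Mul(969.54, I)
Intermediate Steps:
Pow(Add(Add(-889, Mul(1046, -898)), Function('s')(192)), Rational(1, 2)) = Pow(Add(Add(-889, Mul(1046, -898)), 192), Rational(1, 2)) = Pow(Add(Add(-889, -939308), 192), Rational(1, 2)) = Pow(Add(-940197, 192), Rational(1, 2)) = Pow(-940005, Rational(1, 2)) = Mul(9, I, Pow(11605, Rational(1, 2)))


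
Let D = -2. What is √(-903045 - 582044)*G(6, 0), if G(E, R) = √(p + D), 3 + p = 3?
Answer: -√2970178 ≈ -1723.4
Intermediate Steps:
p = 0 (p = -3 + 3 = 0)
G(E, R) = I*√2 (G(E, R) = √(0 - 2) = √(-2) = I*√2)
√(-903045 - 582044)*G(6, 0) = √(-903045 - 582044)*(I*√2) = √(-1485089)*(I*√2) = (I*√1485089)*(I*√2) = -√2970178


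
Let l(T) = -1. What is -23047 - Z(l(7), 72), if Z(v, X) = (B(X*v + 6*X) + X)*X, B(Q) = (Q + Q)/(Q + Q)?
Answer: -28303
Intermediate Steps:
B(Q) = 1 (B(Q) = (2*Q)/((2*Q)) = (2*Q)*(1/(2*Q)) = 1)
Z(v, X) = X*(1 + X) (Z(v, X) = (1 + X)*X = X*(1 + X))
-23047 - Z(l(7), 72) = -23047 - 72*(1 + 72) = -23047 - 72*73 = -23047 - 1*5256 = -23047 - 5256 = -28303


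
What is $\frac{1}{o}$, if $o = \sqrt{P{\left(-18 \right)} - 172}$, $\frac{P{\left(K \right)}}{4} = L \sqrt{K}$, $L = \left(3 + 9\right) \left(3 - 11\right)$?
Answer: $\frac{1}{2 \sqrt{-43 - 288 i \sqrt{2}}} \approx 0.016528 + 0.018364 i$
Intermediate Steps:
$L = -96$ ($L = 12 \left(-8\right) = -96$)
$P{\left(K \right)} = - 384 \sqrt{K}$ ($P{\left(K \right)} = 4 \left(- 96 \sqrt{K}\right) = - 384 \sqrt{K}$)
$o = \sqrt{-172 - 1152 i \sqrt{2}}$ ($o = \sqrt{- 384 \sqrt{-18} - 172} = \sqrt{- 384 \cdot 3 i \sqrt{2} - 172} = \sqrt{- 1152 i \sqrt{2} - 172} = \sqrt{-172 - 1152 i \sqrt{2}} \approx 27.076 - 30.085 i$)
$\frac{1}{o} = \frac{1}{2 \sqrt{-43 - 288 i \sqrt{2}}}$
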